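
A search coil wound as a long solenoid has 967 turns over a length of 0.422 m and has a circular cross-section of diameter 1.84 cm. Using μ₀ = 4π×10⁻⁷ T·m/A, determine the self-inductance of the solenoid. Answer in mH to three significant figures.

L ≈ 0.740 mH

A = π(d/2)² = π(9.200×10^-3 m)² = 2.659×10^-4 m².
For a long solenoid, L = μ₀N²A/ℓ.
L = (4π×10⁻⁷)(967)²(2.659×10^-4)/(0.422 m) = 7.404×10^-4 H.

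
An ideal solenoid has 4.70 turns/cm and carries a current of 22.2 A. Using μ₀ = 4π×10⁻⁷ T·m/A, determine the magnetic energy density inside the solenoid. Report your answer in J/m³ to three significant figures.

B = μ₀nI = (4π×10⁻⁷)(470)(22.2) = 1.311×10^-2 T.
u = B²/(2μ₀) = (1.311×10^-2)²/(2×4π×10⁻⁷) = 68.4 J/m³.

u ≈ 68.4 J/m³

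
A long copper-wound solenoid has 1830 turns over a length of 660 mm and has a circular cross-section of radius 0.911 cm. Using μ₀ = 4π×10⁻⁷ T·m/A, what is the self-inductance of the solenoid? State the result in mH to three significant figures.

A = πr² = π(9.110×10^-3 m)² = 2.607×10^-4 m².
For a long solenoid, L = μ₀N²A/ℓ.
L = (4π×10⁻⁷)(1830)²(2.607×10^-4)/(0.66 m) = 1.662×10^-3 H.

L ≈ 1.66 mH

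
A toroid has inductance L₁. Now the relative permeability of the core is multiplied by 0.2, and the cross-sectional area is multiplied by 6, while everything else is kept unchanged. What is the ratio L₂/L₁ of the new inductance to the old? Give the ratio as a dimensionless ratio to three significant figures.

For a toroid, L ∝ μᵣN²A/R.
L₂/L₁ = (0.2) × (6) = 1.20.

L₂/L₁ = 1.20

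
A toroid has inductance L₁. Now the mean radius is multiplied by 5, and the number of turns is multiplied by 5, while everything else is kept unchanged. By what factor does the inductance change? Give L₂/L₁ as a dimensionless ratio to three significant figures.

For a toroid, L ∝ μᵣN²A/R.
L₂/L₁ = (5)^-1 × (5)^2 = 5.00.

L₂/L₁ = 5.00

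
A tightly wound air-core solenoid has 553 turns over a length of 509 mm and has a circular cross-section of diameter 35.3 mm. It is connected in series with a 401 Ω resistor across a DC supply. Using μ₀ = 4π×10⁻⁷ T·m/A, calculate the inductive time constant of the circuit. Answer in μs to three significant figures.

A = π(d/2)² = π(1.765×10^-2 m)² = 9.787×10^-4 m².
L = μ₀N²A/ℓ = (4π×10⁻⁷)(553)²(9.787×10^-4)/(0.509) = 7.389×10^-4 H.
τ = L/R = (7.389×10^-4)/(401) = 1.843×10^-6 s.

τ ≈ 1.84 μs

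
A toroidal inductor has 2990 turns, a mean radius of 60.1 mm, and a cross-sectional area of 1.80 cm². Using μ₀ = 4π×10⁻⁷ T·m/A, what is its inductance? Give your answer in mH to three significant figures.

L ≈ 5.36 mH

For a thin toroid, L = μ₀N²A/(2πR).
L = (4π×10⁻⁷)(2990)²(1.800×10^-4) / (2π×6.010×10^-2 m) = 5.355×10^-3 H.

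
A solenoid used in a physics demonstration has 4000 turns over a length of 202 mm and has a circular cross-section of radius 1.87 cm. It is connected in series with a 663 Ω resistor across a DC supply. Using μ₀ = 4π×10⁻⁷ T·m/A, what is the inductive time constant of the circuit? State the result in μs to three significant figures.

A = πr² = π(1.870×10^-2 m)² = 1.099×10^-3 m².
L = μ₀N²A/ℓ = (4π×10⁻⁷)(4000)²(1.099×10^-3)/(0.202) = 0.1093 H.
τ = L/R = (0.1093)/(663) = 1.649×10^-4 s.

τ ≈ 165 μs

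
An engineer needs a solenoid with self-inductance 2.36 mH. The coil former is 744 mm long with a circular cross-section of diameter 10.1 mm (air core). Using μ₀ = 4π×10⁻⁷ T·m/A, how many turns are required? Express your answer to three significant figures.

N ≈ 4180 turns

A = π(d/2)² = π(5.050×10^-3 m)² = 8.012×10^-5 m².
From L = μ₀N²A/ℓ, N = √(Lℓ / (μ₀A)).
N = √[(2.360×10^-3)(0.744) / ((4π×10⁻⁷)×8.012×10^-5)] = √(1.744×10^7) ≈ 4176.1.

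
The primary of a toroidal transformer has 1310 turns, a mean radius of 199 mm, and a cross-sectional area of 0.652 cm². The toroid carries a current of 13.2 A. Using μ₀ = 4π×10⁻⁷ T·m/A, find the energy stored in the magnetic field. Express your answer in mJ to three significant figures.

L = μ₀N²A/(2πR) = (4π×10⁻⁷)(1310)²(6.520×10^-5)/(2π×0.199) = 1.1245×10^-4 H.
U = ½LI² = ½(1.1245×10^-4)(13.2)² = 9.797×10^-3 J.

U ≈ 9.80 mJ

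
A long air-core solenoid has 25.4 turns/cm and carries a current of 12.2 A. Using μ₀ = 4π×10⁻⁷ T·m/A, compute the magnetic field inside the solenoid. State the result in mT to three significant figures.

B ≈ 38.9 mT

Inside a long solenoid, B = μ₀nI.
B = (4π×10⁻⁷)(2.540×10^3 m⁻¹)(12.2 A) = 3.894×10^-2 T.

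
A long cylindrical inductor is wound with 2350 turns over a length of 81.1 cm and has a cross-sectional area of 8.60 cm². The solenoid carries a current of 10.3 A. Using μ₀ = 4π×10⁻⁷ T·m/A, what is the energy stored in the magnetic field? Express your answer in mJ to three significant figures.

U ≈ 390 mJ

A = 8.60 cm² = 8.600×10^-4 m².
L = μ₀N²A/ℓ = (4π×10⁻⁷)(2350)²(8.600×10^-4)/(0.811) = 7.359×10^-3 H.
U = ½LI² = ½(7.359×10^-3)(10.3)² = 0.3904 J.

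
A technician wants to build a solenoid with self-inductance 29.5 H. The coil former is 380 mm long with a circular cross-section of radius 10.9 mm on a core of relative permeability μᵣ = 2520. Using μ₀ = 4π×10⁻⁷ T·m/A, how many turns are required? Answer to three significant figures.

A = πr² = π(1.090×10^-2 m)² = 3.733×10^-4 m².
From L = μ₀μᵣN²A/ℓ, N = √(Lℓ / (μ₀μᵣA)).
N = √[(29.5)(0.38) / ((4π×10⁻⁷)(2520)×3.733×10^-4)] = √(9.484×10^6) ≈ 3079.6.

N ≈ 3080 turns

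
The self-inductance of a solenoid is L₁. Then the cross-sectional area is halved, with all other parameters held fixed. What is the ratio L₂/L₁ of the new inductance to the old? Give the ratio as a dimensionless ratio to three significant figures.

L₂/L₁ = 0.500

For a solenoid, L ∝ μᵣN²A/ℓ.
L₂/L₁ = (0.5) = 0.500.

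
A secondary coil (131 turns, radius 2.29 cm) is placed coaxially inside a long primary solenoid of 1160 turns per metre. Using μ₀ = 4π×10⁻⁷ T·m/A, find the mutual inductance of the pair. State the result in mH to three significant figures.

The outer solenoid produces a uniform field B₁ = μ₀n₁I₁ across the inner coil,
so the flux linkage is N₂Φ = N₂B₁A₂ = μ₀n₁N₂A₂·I₁, giving M = μ₀n₁N₂A₂.
A₂ = πr² = π(2.290×10^-2 m)² = 1.647×10^-3 m².
M = (4π×10⁻⁷)(1160)(131)(1.647×10^-3) = 3.146×10^-4 H.

M ≈ 0.315 mH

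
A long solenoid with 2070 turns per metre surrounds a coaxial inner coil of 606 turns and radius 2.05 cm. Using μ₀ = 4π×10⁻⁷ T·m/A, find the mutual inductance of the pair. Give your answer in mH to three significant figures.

M ≈ 2.08 mH

The outer solenoid produces a uniform field B₁ = μ₀n₁I₁ across the inner coil,
so the flux linkage is N₂Φ = N₂B₁A₂ = μ₀n₁N₂A₂·I₁, giving M = μ₀n₁N₂A₂.
A₂ = πr² = π(2.050×10^-2 m)² = 1.320×10^-3 m².
M = (4π×10⁻⁷)(2070)(606)(1.320×10^-3) = 2.081×10^-3 H.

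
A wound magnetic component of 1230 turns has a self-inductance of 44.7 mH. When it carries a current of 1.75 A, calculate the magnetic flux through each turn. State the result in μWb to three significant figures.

Φ_B ≈ 63.6 μWb

From L = NΦ_B/I, the flux per turn is Φ_B = LI/N.
Φ_B = (4.470×10^-2 H)(1.75 A)/1230 = 6.360×10^-5 Wb.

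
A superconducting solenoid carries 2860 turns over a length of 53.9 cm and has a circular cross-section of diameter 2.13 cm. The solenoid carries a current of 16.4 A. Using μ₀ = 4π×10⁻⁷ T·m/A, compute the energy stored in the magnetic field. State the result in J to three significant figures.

U ≈ 0.914 J

A = π(d/2)² = π(1.065×10^-2 m)² = 3.563×10^-4 m².
L = μ₀N²A/ℓ = (4π×10⁻⁷)(2860)²(3.563×10^-4)/(0.539) = 6.795×10^-3 H.
U = ½LI² = ½(6.795×10^-3)(16.4)² = 0.9138 J.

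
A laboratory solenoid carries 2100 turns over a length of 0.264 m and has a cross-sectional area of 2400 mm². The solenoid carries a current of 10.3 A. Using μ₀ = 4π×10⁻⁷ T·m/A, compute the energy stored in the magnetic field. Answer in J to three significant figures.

A = 2400 mm² = 2.400×10^-3 m².
L = μ₀N²A/ℓ = (4π×10⁻⁷)(2100)²(2.400×10^-3)/(0.264) = 5.038×10^-2 H.
U = ½LI² = ½(5.038×10^-2)(10.3)² = 2.672 J.

U ≈ 2.67 J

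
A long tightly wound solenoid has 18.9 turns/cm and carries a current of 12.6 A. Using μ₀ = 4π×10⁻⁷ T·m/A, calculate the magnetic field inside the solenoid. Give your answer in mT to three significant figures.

Inside a long solenoid, B = μ₀nI.
B = (4π×10⁻⁷)(1.890×10^3 m⁻¹)(12.6 A) = 2.993×10^-2 T.

B ≈ 29.9 mT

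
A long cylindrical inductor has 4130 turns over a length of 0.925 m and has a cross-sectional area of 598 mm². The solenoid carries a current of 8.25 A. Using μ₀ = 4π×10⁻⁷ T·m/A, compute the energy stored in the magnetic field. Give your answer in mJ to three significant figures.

U ≈ 472 mJ

A = 598 mm² = 5.980×10^-4 m².
L = μ₀N²A/ℓ = (4π×10⁻⁷)(4130)²(5.980×10^-4)/(0.925) = 1.386×10^-2 H.
U = ½LI² = ½(1.386×10^-2)(8.25)² = 0.4716 J.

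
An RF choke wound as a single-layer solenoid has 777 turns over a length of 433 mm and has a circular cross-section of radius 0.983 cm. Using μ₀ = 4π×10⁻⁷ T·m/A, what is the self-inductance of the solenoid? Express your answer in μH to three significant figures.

L ≈ 532 μH

A = πr² = π(9.830×10^-3 m)² = 3.036×10^-4 m².
For a long solenoid, L = μ₀N²A/ℓ.
L = (4π×10⁻⁷)(777)²(3.036×10^-4)/(0.433 m) = 5.319×10^-4 H.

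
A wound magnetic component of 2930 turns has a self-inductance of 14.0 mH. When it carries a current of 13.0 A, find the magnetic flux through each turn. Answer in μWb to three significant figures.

From L = NΦ_B/I, the flux per turn is Φ_B = LI/N.
Φ_B = (1.400×10^-2 H)(13.0 A)/2930 = 6.212×10^-5 Wb.

Φ_B ≈ 62.1 μWb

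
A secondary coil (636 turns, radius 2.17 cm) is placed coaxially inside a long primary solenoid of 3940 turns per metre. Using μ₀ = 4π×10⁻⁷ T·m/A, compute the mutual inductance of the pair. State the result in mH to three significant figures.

M ≈ 4.66 mH

The outer solenoid produces a uniform field B₁ = μ₀n₁I₁ across the inner coil,
so the flux linkage is N₂Φ = N₂B₁A₂ = μ₀n₁N₂A₂·I₁, giving M = μ₀n₁N₂A₂.
A₂ = πr² = π(2.170×10^-2 m)² = 1.479×10^-3 m².
M = (4π×10⁻⁷)(3940)(636)(1.479×10^-3) = 4.658×10^-3 H.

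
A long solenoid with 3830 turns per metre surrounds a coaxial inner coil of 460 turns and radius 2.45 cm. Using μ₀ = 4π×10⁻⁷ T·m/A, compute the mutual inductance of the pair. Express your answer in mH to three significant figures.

The outer solenoid produces a uniform field B₁ = μ₀n₁I₁ across the inner coil,
so the flux linkage is N₂Φ = N₂B₁A₂ = μ₀n₁N₂A₂·I₁, giving M = μ₀n₁N₂A₂.
A₂ = πr² = π(2.450×10^-2 m)² = 1.886×10^-3 m².
M = (4π×10⁻⁷)(3830)(460)(1.886×10^-3) = 4.1749×10^-3 H.

M ≈ 4.17 mH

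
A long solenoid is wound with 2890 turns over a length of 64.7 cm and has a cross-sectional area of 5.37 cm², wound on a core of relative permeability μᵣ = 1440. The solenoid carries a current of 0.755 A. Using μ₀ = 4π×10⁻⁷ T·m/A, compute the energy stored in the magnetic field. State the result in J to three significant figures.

A = 5.37 cm² = 5.370×10^-4 m².
L = μ₀μᵣN²A/ℓ = (4π×10⁻⁷)(1440)(2890)²(5.370×10^-4)/(0.647) = 12.54 H.
U = ½LI² = ½(12.54)(0.755)² = 3.575 J.

U ≈ 3.58 J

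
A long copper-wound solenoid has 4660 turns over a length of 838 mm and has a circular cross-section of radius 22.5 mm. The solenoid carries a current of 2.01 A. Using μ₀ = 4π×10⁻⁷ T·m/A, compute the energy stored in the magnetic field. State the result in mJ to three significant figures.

A = πr² = π(2.250×10^-2 m)² = 1.590×10^-3 m².
L = μ₀N²A/ℓ = (4π×10⁻⁷)(4660)²(1.590×10^-3)/(0.838) = 5.179×10^-2 H.
U = ½LI² = ½(5.179×10^-2)(2.01)² = 0.1046 J.

U ≈ 105 mJ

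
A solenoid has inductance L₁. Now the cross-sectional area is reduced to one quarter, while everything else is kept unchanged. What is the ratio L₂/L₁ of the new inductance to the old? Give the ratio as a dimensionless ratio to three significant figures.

For a solenoid, L ∝ μᵣN²A/ℓ.
L₂/L₁ = (0.25) = 0.250.

L₂/L₁ = 0.250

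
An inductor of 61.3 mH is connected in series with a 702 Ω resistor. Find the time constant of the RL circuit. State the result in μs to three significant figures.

τ ≈ 87.3 μs

τ = L/R = (6.130×10^-2 H)/(702 Ω) = 8.732×10^-5 s.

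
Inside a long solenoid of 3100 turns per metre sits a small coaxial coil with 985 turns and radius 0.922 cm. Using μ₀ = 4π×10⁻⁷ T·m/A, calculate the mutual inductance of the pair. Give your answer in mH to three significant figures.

M ≈ 1.02 mH

The outer solenoid produces a uniform field B₁ = μ₀n₁I₁ across the inner coil,
so the flux linkage is N₂Φ = N₂B₁A₂ = μ₀n₁N₂A₂·I₁, giving M = μ₀n₁N₂A₂.
A₂ = πr² = π(9.220×10^-3 m)² = 2.671×10^-4 m².
M = (4π×10⁻⁷)(3100)(985)(2.671×10^-4) = 1.0248×10^-3 H.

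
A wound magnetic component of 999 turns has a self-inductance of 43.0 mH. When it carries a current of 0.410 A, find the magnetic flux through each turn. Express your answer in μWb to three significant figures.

From L = NΦ_B/I, the flux per turn is Φ_B = LI/N.
Φ_B = (4.300×10^-2 H)(0.410 A)/999 = 1.7648×10^-5 Wb.

Φ_B ≈ 17.6 μWb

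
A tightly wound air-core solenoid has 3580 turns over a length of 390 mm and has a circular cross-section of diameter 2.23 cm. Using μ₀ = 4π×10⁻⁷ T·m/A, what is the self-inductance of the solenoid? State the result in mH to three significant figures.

L ≈ 16.1 mH

A = π(d/2)² = π(1.115×10^-2 m)² = 3.906×10^-4 m².
For a long solenoid, L = μ₀N²A/ℓ.
L = (4π×10⁻⁷)(3580)²(3.906×10^-4)/(0.39 m) = 1.613×10^-2 H.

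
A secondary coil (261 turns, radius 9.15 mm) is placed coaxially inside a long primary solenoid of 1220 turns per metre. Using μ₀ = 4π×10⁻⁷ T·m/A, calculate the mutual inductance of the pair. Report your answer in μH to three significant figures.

M ≈ 105 μH

The outer solenoid produces a uniform field B₁ = μ₀n₁I₁ across the inner coil,
so the flux linkage is N₂Φ = N₂B₁A₂ = μ₀n₁N₂A₂·I₁, giving M = μ₀n₁N₂A₂.
A₂ = πr² = π(9.150×10^-3 m)² = 2.630×10^-4 m².
M = (4π×10⁻⁷)(1220)(261)(2.630×10^-4) = 1.052×10^-4 H.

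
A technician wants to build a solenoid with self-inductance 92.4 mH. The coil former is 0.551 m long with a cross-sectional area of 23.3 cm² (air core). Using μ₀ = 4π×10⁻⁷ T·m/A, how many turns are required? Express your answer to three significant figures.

N ≈ 4170 turns

A = 23.3 cm² = 2.330×10^-3 m².
From L = μ₀N²A/ℓ, N = √(Lℓ / (μ₀A)).
N = √[(9.240×10^-2)(0.551) / ((4π×10⁻⁷)×2.330×10^-3)] = √(1.739×10^7) ≈ 4169.9.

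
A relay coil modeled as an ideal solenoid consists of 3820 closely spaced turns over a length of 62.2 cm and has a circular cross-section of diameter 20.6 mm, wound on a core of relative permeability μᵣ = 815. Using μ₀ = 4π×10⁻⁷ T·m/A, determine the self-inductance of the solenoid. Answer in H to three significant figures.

A = π(d/2)² = π(1.030×10^-2 m)² = 3.333×10^-4 m².
For a long solenoid, L = μ₀μᵣN²A/ℓ.
L = (4π×10⁻⁷)(815)(3820)²(3.333×10^-4)/(0.622 m) = 8.008 H.

L ≈ 8.01 H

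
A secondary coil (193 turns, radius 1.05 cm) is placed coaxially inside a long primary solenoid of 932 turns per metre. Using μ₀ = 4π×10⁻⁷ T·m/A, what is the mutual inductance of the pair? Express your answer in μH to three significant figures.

M ≈ 78.3 μH

The outer solenoid produces a uniform field B₁ = μ₀n₁I₁ across the inner coil,
so the flux linkage is N₂Φ = N₂B₁A₂ = μ₀n₁N₂A₂·I₁, giving M = μ₀n₁N₂A₂.
A₂ = πr² = π(1.050×10^-2 m)² = 3.464×10^-4 m².
M = (4π×10⁻⁷)(932)(193)(3.464×10^-4) = 7.829×10^-5 H.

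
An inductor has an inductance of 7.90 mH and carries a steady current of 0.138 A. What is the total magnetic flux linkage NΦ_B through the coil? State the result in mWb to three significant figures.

From L = NΦ_B/I, the flux linkage is NΦ_B = LI.
NΦ_B = (7.900×10^-3 H)(0.138 A) = 1.090×10^-3 Wb.

NΦ_B ≈ 1.09 mWb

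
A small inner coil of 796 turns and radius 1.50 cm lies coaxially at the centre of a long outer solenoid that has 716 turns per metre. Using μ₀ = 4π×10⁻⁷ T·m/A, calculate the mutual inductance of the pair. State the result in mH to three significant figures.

M ≈ 0.506 mH

The outer solenoid produces a uniform field B₁ = μ₀n₁I₁ across the inner coil,
so the flux linkage is N₂Φ = N₂B₁A₂ = μ₀n₁N₂A₂·I₁, giving M = μ₀n₁N₂A₂.
A₂ = πr² = π(1.500×10^-2 m)² = 7.069×10^-4 m².
M = (4π×10⁻⁷)(716)(796)(7.069×10^-4) = 5.063×10^-4 H.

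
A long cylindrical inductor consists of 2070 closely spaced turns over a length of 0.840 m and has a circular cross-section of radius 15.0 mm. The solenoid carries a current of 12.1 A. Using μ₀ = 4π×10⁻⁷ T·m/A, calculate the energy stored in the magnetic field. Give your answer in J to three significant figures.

A = πr² = π(1.500×10^-2 m)² = 7.069×10^-4 m².
L = μ₀N²A/ℓ = (4π×10⁻⁷)(2070)²(7.069×10^-4)/(0.84) = 4.531×10^-3 H.
U = ½LI² = ½(4.531×10^-3)(12.1)² = 0.3317 J.

U ≈ 0.332 J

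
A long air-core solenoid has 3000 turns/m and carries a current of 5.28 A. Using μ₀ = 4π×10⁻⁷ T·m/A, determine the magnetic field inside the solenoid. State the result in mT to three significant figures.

B ≈ 19.9 mT

Inside a long solenoid, B = μ₀nI.
B = (4π×10⁻⁷)(3.000×10^3 m⁻¹)(5.28 A) = 1.991×10^-2 T.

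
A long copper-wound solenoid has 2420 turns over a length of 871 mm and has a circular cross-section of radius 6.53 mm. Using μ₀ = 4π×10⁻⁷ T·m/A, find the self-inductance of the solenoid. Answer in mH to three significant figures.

L ≈ 1.13 mH

A = πr² = π(6.530×10^-3 m)² = 1.340×10^-4 m².
For a long solenoid, L = μ₀N²A/ℓ.
L = (4π×10⁻⁷)(2420)²(1.340×10^-4)/(0.871 m) = 1.132×10^-3 H.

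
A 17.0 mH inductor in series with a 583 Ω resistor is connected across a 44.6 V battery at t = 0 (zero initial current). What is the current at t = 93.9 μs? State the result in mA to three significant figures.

τ = L/R = 1.700×10^-2/583 = 2.916×10^-5 s; final current I_∞ = ε/R = 44.6/583 = 7.650×10^-2 A.
I(t) = I_∞(1 − e^(−t/τ)) with t/τ = 3.220.
I = (7.650×10^-2)(1 − e^(−3.220)) = 7.344×10^-2 A.

I ≈ 73.4 mA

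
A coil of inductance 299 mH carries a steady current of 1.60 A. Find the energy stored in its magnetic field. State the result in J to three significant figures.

Stored magnetic energy: U = ½LI².
U = ½(0.299 H)(1.60 A)² = 0.3827 J.

U ≈ 0.383 J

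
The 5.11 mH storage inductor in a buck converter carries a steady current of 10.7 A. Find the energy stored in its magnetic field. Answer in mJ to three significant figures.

U ≈ 293 mJ

Stored magnetic energy: U = ½LI².
U = ½(5.110×10^-3 H)(10.7 A)² = 0.2925 J.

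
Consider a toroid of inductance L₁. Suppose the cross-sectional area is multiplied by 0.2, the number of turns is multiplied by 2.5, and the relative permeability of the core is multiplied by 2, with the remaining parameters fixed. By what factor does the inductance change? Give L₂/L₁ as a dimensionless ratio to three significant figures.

L₂/L₁ = 2.50

For a toroid, L ∝ μᵣN²A/R.
L₂/L₁ = (0.2) × (2.5)^2 × (2) = 2.50.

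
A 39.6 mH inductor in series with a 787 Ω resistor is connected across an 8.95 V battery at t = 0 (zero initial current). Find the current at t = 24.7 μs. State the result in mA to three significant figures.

I ≈ 4.41 mA

τ = L/R = 3.960×10^-2/787 = 5.032×10^-5 s; final current I_∞ = ε/R = 8.95/787 = 1.137×10^-2 A.
I(t) = I_∞(1 − e^(−t/τ)) with t/τ = 0.491.
I = (1.137×10^-2)(1 − e^(−0.491)) = 4.411×10^-3 A.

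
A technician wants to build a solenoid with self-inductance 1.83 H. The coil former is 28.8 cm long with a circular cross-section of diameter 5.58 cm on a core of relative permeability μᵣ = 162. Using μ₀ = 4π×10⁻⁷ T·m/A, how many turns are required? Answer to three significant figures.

A = π(d/2)² = π(2.790×10^-2 m)² = 2.445×10^-3 m².
From L = μ₀μᵣN²A/ℓ, N = √(Lℓ / (μ₀μᵣA)).
N = √[(1.83)(0.288) / ((4π×10⁻⁷)(162)×2.445×10^-3)] = √(1.059×10^6) ≈ 1028.9.

N ≈ 1030 turns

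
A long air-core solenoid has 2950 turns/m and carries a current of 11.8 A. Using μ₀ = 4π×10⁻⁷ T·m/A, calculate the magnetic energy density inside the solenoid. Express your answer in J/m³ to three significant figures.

u ≈ 761 J/m³

B = μ₀nI = (4π×10⁻⁷)(2.950×10^3)(11.8) = 4.374×10^-2 T.
u = B²/(2μ₀) = (4.374×10^-2)²/(2×4π×10⁻⁷) = 761.4 J/m³.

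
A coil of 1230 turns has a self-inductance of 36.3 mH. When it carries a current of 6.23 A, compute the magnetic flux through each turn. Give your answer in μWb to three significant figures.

Φ_B ≈ 184 μWb

From L = NΦ_B/I, the flux per turn is Φ_B = LI/N.
Φ_B = (3.630×10^-2 H)(6.23 A)/1230 = 1.839×10^-4 Wb.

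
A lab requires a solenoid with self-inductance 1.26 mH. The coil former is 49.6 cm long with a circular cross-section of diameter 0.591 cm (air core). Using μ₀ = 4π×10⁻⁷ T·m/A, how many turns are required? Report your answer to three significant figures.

A = π(d/2)² = π(2.955×10^-3 m)² = 2.743×10^-5 m².
From L = μ₀N²A/ℓ, N = √(Lℓ / (μ₀A)).
N = √[(1.260×10^-3)(0.496) / ((4π×10⁻⁷)×2.743×10^-5)] = √(1.813×10^7) ≈ 4257.8.

N ≈ 4260 turns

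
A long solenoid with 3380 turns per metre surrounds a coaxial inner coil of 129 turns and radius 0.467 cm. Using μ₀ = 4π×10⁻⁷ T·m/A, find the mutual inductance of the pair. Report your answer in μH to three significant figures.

The outer solenoid produces a uniform field B₁ = μ₀n₁I₁ across the inner coil,
so the flux linkage is N₂Φ = N₂B₁A₂ = μ₀n₁N₂A₂·I₁, giving M = μ₀n₁N₂A₂.
A₂ = πr² = π(4.670×10^-3 m)² = 6.851×10^-5 m².
M = (4π×10⁻⁷)(3380)(129)(6.851×10^-5) = 3.754×10^-5 H.

M ≈ 37.5 μH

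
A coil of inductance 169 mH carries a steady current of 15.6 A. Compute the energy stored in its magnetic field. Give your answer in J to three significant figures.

U ≈ 20.6 J

Stored magnetic energy: U = ½LI².
U = ½(0.169 H)(15.6 A)² = 20.56 J.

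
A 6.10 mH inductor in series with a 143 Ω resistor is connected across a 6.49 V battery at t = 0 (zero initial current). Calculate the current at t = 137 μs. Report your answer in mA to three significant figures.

τ = L/R = 6.100×10^-3/143 = 4.266×10^-5 s; final current I_∞ = ε/R = 6.49/143 = 4.538×10^-2 A.
I(t) = I_∞(1 − e^(−t/τ)) with t/τ = 3.212.
I = (4.538×10^-2)(1 − e^(−3.212)) = 4.356×10^-2 A.

I ≈ 43.6 mA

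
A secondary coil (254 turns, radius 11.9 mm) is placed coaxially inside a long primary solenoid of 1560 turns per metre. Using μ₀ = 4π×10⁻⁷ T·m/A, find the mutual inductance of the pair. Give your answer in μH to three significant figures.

M ≈ 222 μH

The outer solenoid produces a uniform field B₁ = μ₀n₁I₁ across the inner coil,
so the flux linkage is N₂Φ = N₂B₁A₂ = μ₀n₁N₂A₂·I₁, giving M = μ₀n₁N₂A₂.
A₂ = πr² = π(1.190×10^-2 m)² = 4.449×10^-4 m².
M = (4π×10⁻⁷)(1560)(254)(4.449×10^-4) = 2.215×10^-4 H.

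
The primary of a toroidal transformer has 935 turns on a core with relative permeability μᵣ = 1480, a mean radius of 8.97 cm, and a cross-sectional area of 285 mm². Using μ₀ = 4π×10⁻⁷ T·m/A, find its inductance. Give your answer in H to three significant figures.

L ≈ 0.822 H

For a thin toroid, L = μ₀μᵣN²A/(2πR).
L = (4π×10⁻⁷)(1480)(935)²(2.850×10^-4) / (2π×8.970×10^-2 m) = 0.8222 H.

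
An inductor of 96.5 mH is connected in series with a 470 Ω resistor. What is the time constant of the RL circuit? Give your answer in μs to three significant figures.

τ ≈ 205 μs

τ = L/R = (9.650×10^-2 H)/(470 Ω) = 2.053×10^-4 s.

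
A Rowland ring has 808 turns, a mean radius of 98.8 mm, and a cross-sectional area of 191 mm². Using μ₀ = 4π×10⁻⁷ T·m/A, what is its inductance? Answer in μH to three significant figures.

For a thin toroid, L = μ₀N²A/(2πR).
L = (4π×10⁻⁷)(808)²(1.910×10^-4) / (2π×9.880×10^-2 m) = 2.524×10^-4 H.

L ≈ 252 μH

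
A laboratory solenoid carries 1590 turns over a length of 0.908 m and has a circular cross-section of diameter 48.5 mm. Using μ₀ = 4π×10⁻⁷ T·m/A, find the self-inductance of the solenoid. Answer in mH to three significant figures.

A = π(d/2)² = π(2.425×10^-2 m)² = 1.847×10^-3 m².
For a long solenoid, L = μ₀N²A/ℓ.
L = (4π×10⁻⁷)(1590)²(1.847×10^-3)/(0.908 m) = 6.464×10^-3 H.

L ≈ 6.46 mH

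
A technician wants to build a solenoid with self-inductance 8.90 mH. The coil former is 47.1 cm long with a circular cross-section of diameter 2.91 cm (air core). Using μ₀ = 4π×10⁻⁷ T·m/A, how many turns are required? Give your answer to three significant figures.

A = π(d/2)² = π(1.455×10^-2 m)² = 6.651×10^-4 m².
From L = μ₀N²A/ℓ, N = √(Lℓ / (μ₀A)).
N = √[(8.900×10^-3)(0.471) / ((4π×10⁻⁷)×6.651×10^-4)] = √(5.016×10^6) ≈ 2239.6.

N ≈ 2240 turns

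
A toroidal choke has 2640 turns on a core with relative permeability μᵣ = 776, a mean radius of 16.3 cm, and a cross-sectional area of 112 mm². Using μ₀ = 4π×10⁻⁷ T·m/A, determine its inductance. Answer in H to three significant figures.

For a thin toroid, L = μ₀μᵣN²A/(2πR).
L = (4π×10⁻⁷)(776)(2640)²(1.120×10^-4) / (2π×0.163 m) = 0.7432 H.

L ≈ 0.743 H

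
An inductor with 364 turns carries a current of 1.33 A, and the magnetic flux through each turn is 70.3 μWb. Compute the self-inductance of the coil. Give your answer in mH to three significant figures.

Self-inductance is defined by L = NΦ_B/I (flux linkage over current).
L = (364)(7.030×10^-5 Wb)/(1.33 A) = 1.924×10^-2 H.

L ≈ 19.2 mH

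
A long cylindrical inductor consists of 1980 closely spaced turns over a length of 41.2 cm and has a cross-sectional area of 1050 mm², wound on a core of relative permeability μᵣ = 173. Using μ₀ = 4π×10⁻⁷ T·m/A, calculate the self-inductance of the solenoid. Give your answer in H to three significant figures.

L ≈ 2.17 H

A = 1050 mm² = 1.050×10^-3 m².
For a long solenoid, L = μ₀μᵣN²A/ℓ.
L = (4π×10⁻⁷)(173)(1980)²(1.050×10^-3)/(0.412 m) = 2.172 H.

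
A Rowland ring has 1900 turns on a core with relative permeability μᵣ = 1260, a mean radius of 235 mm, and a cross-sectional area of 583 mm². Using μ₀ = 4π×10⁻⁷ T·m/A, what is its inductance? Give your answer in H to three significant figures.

L ≈ 2.26 H

For a thin toroid, L = μ₀μᵣN²A/(2πR).
L = (4π×10⁻⁷)(1260)(1900)²(5.830×10^-4) / (2π×0.235 m) = 2.257 H.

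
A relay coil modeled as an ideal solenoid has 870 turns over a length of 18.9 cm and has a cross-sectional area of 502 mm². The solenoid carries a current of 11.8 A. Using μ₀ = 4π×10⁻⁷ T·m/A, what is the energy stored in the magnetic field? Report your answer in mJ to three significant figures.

U ≈ 176 mJ

A = 502 mm² = 5.020×10^-4 m².
L = μ₀N²A/ℓ = (4π×10⁻⁷)(870)²(5.020×10^-4)/(0.189) = 2.526×10^-3 H.
U = ½LI² = ½(2.526×10^-3)(11.8)² = 0.1759 J.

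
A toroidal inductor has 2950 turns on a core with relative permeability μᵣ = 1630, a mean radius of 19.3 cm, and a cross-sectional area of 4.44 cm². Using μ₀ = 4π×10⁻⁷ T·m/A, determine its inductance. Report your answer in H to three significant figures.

For a thin toroid, L = μ₀μᵣN²A/(2πR).
L = (4π×10⁻⁷)(1630)(2950)²(4.440×10^-4) / (2π×0.193 m) = 6.527 H.

L ≈ 6.53 H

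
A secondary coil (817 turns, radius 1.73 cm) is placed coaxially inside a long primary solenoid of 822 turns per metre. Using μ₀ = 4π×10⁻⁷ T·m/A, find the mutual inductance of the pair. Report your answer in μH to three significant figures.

M ≈ 793 μH

The outer solenoid produces a uniform field B₁ = μ₀n₁I₁ across the inner coil,
so the flux linkage is N₂Φ = N₂B₁A₂ = μ₀n₁N₂A₂·I₁, giving M = μ₀n₁N₂A₂.
A₂ = πr² = π(1.730×10^-2 m)² = 9.402×10^-4 m².
M = (4π×10⁻⁷)(822)(817)(9.402×10^-4) = 7.93498×10^-4 H.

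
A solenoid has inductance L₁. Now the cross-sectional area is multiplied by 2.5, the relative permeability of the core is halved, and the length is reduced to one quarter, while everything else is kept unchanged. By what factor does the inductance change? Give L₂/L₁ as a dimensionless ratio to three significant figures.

L₂/L₁ = 5.00

For a solenoid, L ∝ μᵣN²A/ℓ.
L₂/L₁ = (2.5) × (0.5) × (0.25)^-1 = 5.00.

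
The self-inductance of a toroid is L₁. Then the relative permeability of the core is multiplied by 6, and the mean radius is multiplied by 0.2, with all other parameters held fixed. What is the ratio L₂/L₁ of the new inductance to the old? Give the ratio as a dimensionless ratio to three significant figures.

L₂/L₁ = 30.0

For a toroid, L ∝ μᵣN²A/R.
L₂/L₁ = (6) × (0.2)^-1 = 30.0.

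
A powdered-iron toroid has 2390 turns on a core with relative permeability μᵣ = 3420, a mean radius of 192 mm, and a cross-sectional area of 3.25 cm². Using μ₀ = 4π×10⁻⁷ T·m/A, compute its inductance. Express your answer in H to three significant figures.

For a thin toroid, L = μ₀μᵣN²A/(2πR).
L = (4π×10⁻⁷)(3420)(2390)²(3.250×10^-4) / (2π×0.192 m) = 6.614 H.

L ≈ 6.61 H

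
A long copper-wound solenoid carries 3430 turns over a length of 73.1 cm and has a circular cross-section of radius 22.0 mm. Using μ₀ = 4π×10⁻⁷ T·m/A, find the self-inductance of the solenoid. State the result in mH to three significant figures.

L ≈ 30.8 mH

A = πr² = π(2.200×10^-2 m)² = 1.521×10^-3 m².
For a long solenoid, L = μ₀N²A/ℓ.
L = (4π×10⁻⁷)(3430)²(1.521×10^-3)/(0.731 m) = 3.075×10^-2 H.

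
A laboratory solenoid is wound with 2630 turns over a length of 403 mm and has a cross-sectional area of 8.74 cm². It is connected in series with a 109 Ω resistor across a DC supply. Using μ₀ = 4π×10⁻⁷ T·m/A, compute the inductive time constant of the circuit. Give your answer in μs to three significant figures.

τ ≈ 173 μs

A = 8.74 cm² = 8.740×10^-4 m².
L = μ₀N²A/ℓ = (4π×10⁻⁷)(2630)²(8.740×10^-4)/(0.403) = 1.885×10^-2 H.
τ = L/R = (1.885×10^-2)/(109) = 1.729×10^-4 s.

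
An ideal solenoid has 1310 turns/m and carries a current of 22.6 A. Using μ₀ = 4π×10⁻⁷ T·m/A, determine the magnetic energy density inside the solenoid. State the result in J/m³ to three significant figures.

u ≈ 551 J/m³

B = μ₀nI = (4π×10⁻⁷)(1.310×10^3)(22.6) = 3.720×10^-2 T.
u = B²/(2μ₀) = (3.720×10^-2)²/(2×4π×10⁻⁷) = 550.7 J/m³.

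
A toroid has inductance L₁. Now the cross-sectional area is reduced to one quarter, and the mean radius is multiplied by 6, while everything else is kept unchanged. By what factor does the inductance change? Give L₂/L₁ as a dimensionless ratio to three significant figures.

For a toroid, L ∝ μᵣN²A/R.
L₂/L₁ = (0.25) × (6)^-1 = 0.0417.

L₂/L₁ = 0.0417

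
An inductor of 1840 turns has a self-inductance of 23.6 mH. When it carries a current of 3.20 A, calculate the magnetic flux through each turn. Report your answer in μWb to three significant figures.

Φ_B ≈ 41.0 μWb

From L = NΦ_B/I, the flux per turn is Φ_B = LI/N.
Φ_B = (2.360×10^-2 H)(3.20 A)/1840 = 4.104×10^-5 Wb.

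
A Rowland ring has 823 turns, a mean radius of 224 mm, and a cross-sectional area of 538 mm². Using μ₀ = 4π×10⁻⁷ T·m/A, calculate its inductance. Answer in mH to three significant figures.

L ≈ 0.325 mH

For a thin toroid, L = μ₀N²A/(2πR).
L = (4π×10⁻⁷)(823)²(5.380×10^-4) / (2π×0.224 m) = 3.254×10^-4 H.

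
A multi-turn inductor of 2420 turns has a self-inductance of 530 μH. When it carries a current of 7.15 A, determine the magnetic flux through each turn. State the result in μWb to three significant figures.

Φ_B ≈ 1.57 μWb

From L = NΦ_B/I, the flux per turn is Φ_B = LI/N.
Φ_B = (5.300×10^-4 H)(7.15 A)/2420 = 1.566×10^-6 Wb.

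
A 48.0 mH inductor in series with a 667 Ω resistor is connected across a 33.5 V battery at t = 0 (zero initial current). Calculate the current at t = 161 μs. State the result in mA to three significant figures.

τ = L/R = 4.800×10^-2/667 = 7.196×10^-5 s; final current I_∞ = ε/R = 33.5/667 = 5.022×10^-2 A.
I(t) = I_∞(1 − e^(−t/τ)) with t/τ = 2.237.
I = (5.022×10^-2)(1 − e^(−2.237)) = 4.486×10^-2 A.

I ≈ 44.9 mA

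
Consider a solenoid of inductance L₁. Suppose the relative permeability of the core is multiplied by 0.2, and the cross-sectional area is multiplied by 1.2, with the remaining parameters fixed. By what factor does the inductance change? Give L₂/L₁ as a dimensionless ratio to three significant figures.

For a solenoid, L ∝ μᵣN²A/ℓ.
L₂/L₁ = (0.2) × (1.2) = 0.240.

L₂/L₁ = 0.240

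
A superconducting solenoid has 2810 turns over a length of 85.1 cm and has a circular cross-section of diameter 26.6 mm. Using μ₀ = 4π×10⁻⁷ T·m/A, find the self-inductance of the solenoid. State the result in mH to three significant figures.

A = π(d/2)² = π(1.330×10^-2 m)² = 5.557×10^-4 m².
For a long solenoid, L = μ₀N²A/ℓ.
L = (4π×10⁻⁷)(2810)²(5.557×10^-4)/(0.851 m) = 6.480×10^-3 H.

L ≈ 6.48 mH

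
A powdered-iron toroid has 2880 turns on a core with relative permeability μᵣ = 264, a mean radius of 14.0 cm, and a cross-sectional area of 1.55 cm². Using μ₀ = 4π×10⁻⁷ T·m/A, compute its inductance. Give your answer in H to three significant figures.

For a thin toroid, L = μ₀μᵣN²A/(2πR).
L = (4π×10⁻⁷)(264)(2880)²(1.550×10^-4) / (2π×0.14 m) = 0.4849 H.

L ≈ 0.485 H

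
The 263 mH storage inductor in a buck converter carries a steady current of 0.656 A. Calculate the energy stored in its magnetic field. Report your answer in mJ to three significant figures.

Stored magnetic energy: U = ½LI².
U = ½(0.263 H)(0.656 A)² = 5.659×10^-2 J.

U ≈ 56.6 mJ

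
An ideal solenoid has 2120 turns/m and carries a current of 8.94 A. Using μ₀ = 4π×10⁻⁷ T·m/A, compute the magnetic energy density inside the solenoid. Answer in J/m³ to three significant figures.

B = μ₀nI = (4π×10⁻⁷)(2.120×10^3)(8.94) = 2.382×10^-2 T.
u = B²/(2μ₀) = (2.382×10^-2)²/(2×4π×10⁻⁷) = 225.7 J/m³.

u ≈ 226 J/m³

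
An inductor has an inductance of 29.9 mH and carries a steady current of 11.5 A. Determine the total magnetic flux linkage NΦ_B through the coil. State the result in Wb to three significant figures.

From L = NΦ_B/I, the flux linkage is NΦ_B = LI.
NΦ_B = (2.990×10^-2 H)(11.5 A) = 0.3438 Wb.

NΦ_B ≈ 0.344 Wb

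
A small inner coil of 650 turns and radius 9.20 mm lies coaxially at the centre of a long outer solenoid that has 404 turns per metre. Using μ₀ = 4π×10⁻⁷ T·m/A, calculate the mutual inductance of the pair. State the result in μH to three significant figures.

The outer solenoid produces a uniform field B₁ = μ₀n₁I₁ across the inner coil,
so the flux linkage is N₂Φ = N₂B₁A₂ = μ₀n₁N₂A₂·I₁, giving M = μ₀n₁N₂A₂.
A₂ = πr² = π(9.200×10^-3 m)² = 2.659×10^-4 m².
M = (4π×10⁻⁷)(404)(650)(2.659×10^-4) = 8.7747×10^-5 H.

M ≈ 87.7 μH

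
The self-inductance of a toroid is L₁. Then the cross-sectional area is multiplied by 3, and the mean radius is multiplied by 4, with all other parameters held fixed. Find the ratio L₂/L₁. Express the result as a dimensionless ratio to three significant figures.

L₂/L₁ = 0.750

For a toroid, L ∝ μᵣN²A/R.
L₂/L₁ = (3) × (4)^-1 = 0.750.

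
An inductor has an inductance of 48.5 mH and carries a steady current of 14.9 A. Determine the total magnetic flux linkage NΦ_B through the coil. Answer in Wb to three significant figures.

From L = NΦ_B/I, the flux linkage is NΦ_B = LI.
NΦ_B = (4.850×10^-2 H)(14.9 A) = 0.7227 Wb.

NΦ_B ≈ 0.723 Wb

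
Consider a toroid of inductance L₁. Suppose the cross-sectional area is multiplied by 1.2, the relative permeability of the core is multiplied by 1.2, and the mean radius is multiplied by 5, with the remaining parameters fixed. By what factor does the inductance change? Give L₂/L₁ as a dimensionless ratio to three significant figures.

L₂/L₁ = 0.288

For a toroid, L ∝ μᵣN²A/R.
L₂/L₁ = (1.2) × (1.2) × (5)^-1 = 0.288.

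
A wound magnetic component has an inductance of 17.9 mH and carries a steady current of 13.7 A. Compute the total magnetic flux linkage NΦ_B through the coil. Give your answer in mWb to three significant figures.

NΦ_B ≈ 245 mWb

From L = NΦ_B/I, the flux linkage is NΦ_B = LI.
NΦ_B = (1.790×10^-2 H)(13.7 A) = 0.2452 Wb.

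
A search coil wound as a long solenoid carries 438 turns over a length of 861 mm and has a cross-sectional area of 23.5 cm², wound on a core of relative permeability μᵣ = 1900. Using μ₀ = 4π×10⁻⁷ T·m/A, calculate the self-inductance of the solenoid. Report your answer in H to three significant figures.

A = 23.5 cm² = 2.350×10^-3 m².
For a long solenoid, L = μ₀μᵣN²A/ℓ.
L = (4π×10⁻⁷)(1900)(438)²(2.350×10^-3)/(0.861 m) = 1.25 H.

L ≈ 1.25 H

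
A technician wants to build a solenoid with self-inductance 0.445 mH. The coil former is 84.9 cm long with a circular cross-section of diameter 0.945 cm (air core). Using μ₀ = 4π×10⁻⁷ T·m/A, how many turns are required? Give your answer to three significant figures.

A = π(d/2)² = π(4.725×10^-3 m)² = 7.014×10^-5 m².
From L = μ₀N²A/ℓ, N = √(Lℓ / (μ₀A)).
N = √[(4.450×10^-4)(0.849) / ((4π×10⁻⁷)×7.014×10^-5)] = √(4.287×10^6) ≈ 2070.4.

N ≈ 2070 turns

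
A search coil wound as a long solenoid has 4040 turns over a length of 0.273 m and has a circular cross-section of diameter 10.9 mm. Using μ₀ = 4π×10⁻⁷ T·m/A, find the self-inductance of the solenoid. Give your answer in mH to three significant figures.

L ≈ 7.01 mH

A = π(d/2)² = π(5.450×10^-3 m)² = 9.331×10^-5 m².
For a long solenoid, L = μ₀N²A/ℓ.
L = (4π×10⁻⁷)(4040)²(9.331×10^-5)/(0.273 m) = 7.011×10^-3 H.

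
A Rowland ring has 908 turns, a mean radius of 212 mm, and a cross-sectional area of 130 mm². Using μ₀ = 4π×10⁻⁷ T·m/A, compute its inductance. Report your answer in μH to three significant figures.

For a thin toroid, L = μ₀N²A/(2πR).
L = (4π×10⁻⁷)(908)²(1.300×10^-4) / (2π×0.212 m) = 1.011×10^-4 H.

L ≈ 101 μH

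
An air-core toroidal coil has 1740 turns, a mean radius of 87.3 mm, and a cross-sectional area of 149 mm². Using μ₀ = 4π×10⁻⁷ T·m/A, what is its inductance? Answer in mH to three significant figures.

L ≈ 1.03 mH

For a thin toroid, L = μ₀N²A/(2πR).
L = (4π×10⁻⁷)(1740)²(1.490×10^-4) / (2π×8.730×10^-2 m) = 1.033×10^-3 H.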